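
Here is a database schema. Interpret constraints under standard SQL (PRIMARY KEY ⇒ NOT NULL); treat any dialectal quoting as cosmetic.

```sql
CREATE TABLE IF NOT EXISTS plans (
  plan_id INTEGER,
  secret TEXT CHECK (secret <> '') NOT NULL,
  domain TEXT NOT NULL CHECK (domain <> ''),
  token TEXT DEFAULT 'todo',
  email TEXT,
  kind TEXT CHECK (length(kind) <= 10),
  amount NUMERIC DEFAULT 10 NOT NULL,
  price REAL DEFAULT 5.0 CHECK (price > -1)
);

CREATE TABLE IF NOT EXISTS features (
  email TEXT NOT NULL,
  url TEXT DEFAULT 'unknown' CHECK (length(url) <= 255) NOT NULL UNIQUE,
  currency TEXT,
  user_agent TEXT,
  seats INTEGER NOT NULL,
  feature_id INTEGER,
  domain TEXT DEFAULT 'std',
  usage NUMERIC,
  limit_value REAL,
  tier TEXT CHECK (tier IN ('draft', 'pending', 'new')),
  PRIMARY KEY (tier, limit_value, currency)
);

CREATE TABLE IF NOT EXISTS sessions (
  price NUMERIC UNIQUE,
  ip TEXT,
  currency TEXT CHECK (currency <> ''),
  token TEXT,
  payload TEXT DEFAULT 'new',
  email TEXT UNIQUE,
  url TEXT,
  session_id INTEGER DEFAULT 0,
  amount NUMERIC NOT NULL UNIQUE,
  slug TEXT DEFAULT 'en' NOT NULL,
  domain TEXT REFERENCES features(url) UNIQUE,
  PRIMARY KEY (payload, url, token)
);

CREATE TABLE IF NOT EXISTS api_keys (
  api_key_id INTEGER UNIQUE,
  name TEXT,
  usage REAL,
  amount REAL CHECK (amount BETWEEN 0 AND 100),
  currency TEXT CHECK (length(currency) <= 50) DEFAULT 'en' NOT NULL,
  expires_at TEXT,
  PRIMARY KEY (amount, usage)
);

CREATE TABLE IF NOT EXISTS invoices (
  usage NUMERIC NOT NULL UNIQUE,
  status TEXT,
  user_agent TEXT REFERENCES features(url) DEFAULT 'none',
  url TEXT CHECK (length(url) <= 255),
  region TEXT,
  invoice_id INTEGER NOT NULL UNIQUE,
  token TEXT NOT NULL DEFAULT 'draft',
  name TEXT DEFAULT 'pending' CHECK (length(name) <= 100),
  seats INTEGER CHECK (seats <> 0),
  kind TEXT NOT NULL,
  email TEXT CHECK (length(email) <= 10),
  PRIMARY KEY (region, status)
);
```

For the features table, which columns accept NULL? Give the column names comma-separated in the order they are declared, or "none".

- email: declared NOT NULL → not nullable.
- url: declared NOT NULL → not nullable.
- currency: part of the PRIMARY KEY, which implies NOT NULL → not nullable.
- user_agent: no NOT NULL constraint applies → nullable.
- seats: declared NOT NULL → not nullable.
- feature_id: no NOT NULL constraint applies → nullable.
- domain: DEFAULT only fills an omitted column; an explicit NULL is still allowed → nullable.
- usage: no NOT NULL constraint applies → nullable.
- limit_value: part of the PRIMARY KEY, which implies NOT NULL → not nullable.
- tier: part of the PRIMARY KEY, which implies NOT NULL → not nullable.

user_agent, feature_id, domain, usage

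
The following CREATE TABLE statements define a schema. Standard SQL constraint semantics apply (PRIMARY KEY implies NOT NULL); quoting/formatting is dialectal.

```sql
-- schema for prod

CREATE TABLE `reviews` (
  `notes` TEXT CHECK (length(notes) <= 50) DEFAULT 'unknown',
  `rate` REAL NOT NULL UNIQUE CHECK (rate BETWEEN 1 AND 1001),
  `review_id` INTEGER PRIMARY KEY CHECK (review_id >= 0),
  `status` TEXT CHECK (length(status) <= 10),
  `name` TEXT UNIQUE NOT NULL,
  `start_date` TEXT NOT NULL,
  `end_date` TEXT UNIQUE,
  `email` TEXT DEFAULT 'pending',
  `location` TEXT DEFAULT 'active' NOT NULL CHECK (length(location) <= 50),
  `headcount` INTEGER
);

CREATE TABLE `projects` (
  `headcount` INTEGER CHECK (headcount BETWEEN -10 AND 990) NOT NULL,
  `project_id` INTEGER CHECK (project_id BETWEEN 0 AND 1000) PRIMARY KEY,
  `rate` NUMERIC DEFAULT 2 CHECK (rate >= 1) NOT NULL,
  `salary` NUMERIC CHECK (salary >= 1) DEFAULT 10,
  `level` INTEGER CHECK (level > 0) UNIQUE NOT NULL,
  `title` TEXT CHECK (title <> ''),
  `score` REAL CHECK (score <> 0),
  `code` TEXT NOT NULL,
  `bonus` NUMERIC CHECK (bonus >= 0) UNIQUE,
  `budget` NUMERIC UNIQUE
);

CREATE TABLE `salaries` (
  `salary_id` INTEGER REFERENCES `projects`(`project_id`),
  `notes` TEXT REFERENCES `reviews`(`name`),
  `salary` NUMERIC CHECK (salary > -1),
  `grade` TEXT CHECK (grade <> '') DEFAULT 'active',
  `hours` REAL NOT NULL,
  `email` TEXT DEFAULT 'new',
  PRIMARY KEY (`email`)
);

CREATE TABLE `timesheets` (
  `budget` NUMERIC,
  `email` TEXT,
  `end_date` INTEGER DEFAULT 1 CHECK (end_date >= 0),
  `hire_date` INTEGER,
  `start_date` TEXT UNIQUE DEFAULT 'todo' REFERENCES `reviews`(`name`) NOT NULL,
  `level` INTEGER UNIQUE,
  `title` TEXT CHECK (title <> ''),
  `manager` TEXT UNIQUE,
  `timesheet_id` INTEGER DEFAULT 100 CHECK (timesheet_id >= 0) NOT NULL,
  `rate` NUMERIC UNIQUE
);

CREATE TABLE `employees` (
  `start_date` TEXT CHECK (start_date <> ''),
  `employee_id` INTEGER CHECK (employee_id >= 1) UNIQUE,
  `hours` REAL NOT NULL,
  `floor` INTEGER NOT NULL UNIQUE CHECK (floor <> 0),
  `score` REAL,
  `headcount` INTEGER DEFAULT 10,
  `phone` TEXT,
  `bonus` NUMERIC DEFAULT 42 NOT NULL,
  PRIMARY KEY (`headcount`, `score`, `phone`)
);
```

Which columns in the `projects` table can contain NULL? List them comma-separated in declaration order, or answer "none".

salary, title, score, bonus, budget

- headcount: declared NOT NULL → not nullable.
- project_id: part of the PRIMARY KEY, which implies NOT NULL → not nullable.
- rate: declared NOT NULL → not nullable.
- salary: CHECK does not forbid NULL (a CHECK constraint passes when its expression is NULL) → nullable.
- level: declared NOT NULL → not nullable.
- title: CHECK does not forbid NULL (a CHECK constraint passes when its expression is NULL) → nullable.
- score: CHECK does not forbid NULL (a CHECK constraint passes when its expression is NULL) → nullable.
- code: declared NOT NULL → not nullable.
- bonus: CHECK does not forbid NULL (a CHECK constraint passes when its expression is NULL) → nullable.
- budget: UNIQUE does not imply NOT NULL → nullable.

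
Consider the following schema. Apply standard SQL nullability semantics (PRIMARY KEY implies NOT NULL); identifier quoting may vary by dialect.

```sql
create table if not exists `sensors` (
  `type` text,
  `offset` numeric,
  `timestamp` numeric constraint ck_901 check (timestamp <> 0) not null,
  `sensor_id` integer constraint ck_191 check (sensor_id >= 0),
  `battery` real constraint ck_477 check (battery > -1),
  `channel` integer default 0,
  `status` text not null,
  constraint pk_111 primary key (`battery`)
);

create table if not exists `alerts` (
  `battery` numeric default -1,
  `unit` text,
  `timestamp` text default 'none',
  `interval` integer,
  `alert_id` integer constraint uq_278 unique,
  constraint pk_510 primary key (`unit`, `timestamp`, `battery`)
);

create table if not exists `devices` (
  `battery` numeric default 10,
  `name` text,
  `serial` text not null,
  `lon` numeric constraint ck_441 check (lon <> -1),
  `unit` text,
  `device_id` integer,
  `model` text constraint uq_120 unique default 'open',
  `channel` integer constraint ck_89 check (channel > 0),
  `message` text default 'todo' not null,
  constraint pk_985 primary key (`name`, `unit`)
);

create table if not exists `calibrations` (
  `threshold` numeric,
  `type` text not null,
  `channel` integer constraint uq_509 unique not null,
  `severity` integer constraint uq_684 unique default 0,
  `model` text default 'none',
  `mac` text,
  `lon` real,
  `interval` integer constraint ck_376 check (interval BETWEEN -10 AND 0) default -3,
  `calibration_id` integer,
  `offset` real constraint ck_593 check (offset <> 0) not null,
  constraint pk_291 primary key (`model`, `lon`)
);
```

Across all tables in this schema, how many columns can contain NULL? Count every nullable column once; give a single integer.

sensors: 4 nullable (type, offset, sensor_id, channel — PK (battery) and explicit NOT NULL columns excluded).
alerts: 2 nullable (interval, alert_id — PK (unit, timestamp, battery) and explicit NOT NULL columns excluded).
devices: 5 nullable (battery, lon, device_id, model, channel — PK (name, unit) and explicit NOT NULL columns excluded).
calibrations: 5 nullable (threshold, severity, mac, interval, calibration_id — PK (model, lon) and explicit NOT NULL columns excluded).
Total: 4 + 2 + 5 + 5 = 16.

16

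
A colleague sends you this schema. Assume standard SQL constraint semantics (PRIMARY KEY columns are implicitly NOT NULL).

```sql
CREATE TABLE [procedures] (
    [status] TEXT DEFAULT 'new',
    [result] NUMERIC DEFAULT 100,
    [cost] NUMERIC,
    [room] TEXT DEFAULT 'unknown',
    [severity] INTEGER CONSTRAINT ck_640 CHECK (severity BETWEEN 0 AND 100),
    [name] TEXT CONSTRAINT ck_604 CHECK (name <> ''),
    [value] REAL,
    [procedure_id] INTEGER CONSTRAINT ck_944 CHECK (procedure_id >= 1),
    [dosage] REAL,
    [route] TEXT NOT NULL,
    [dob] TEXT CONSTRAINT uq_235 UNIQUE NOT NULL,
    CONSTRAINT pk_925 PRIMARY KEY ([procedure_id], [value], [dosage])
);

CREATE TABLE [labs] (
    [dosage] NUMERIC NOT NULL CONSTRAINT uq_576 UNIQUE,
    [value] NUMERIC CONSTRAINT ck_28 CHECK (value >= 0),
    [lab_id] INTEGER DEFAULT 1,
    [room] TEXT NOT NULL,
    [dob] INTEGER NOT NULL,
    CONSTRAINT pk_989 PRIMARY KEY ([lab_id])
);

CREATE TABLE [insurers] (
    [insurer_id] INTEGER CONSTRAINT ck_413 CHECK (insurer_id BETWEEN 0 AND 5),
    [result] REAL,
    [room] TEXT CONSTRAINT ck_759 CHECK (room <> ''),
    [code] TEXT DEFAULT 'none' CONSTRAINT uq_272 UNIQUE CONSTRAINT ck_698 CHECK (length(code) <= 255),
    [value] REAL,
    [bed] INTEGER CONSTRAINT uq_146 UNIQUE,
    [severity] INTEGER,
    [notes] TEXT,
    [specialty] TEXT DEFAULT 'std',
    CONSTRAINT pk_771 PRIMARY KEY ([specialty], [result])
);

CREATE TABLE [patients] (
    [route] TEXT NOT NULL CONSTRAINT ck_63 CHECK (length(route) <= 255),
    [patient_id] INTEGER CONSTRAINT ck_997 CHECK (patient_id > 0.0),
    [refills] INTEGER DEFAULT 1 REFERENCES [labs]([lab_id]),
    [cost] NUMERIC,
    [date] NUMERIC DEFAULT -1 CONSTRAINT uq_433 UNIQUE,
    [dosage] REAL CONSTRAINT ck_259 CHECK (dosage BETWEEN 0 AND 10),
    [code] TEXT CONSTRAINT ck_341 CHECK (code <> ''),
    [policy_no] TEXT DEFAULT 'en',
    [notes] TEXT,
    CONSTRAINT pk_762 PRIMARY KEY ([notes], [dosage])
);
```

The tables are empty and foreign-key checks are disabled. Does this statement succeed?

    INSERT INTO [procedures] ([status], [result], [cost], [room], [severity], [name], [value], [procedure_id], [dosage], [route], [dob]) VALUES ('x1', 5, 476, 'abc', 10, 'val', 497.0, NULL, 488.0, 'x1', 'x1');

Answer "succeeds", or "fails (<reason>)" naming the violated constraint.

procedure_id is explicitly set to NULL, but procedure_id is part of the PRIMARY KEY (implied NOT NULL).

fails (NOT NULL on procedure_id)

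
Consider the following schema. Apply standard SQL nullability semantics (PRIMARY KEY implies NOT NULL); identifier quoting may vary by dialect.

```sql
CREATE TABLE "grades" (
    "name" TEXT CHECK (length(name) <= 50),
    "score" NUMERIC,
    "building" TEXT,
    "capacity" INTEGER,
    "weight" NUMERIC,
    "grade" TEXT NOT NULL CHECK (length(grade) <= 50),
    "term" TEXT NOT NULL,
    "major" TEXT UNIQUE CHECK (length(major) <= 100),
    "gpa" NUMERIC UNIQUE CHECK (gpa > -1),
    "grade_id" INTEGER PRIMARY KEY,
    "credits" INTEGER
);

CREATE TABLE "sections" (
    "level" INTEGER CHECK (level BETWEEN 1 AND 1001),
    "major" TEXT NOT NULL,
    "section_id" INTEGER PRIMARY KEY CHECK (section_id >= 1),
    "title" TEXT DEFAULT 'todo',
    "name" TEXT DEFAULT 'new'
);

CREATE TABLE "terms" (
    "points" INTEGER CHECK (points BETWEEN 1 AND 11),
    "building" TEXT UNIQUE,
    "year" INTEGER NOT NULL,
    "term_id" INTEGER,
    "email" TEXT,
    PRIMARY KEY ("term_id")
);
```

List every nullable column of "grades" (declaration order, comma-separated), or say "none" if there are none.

- name: CHECK does not forbid NULL (a CHECK constraint passes when its expression is NULL) → nullable.
- score: no NOT NULL constraint applies → nullable.
- building: no NOT NULL constraint applies → nullable.
- capacity: no NOT NULL constraint applies → nullable.
- weight: no NOT NULL constraint applies → nullable.
- grade: declared NOT NULL → not nullable.
- term: declared NOT NULL → not nullable.
- major: CHECK does not forbid NULL (a CHECK constraint passes when its expression is NULL) → nullable.
- gpa: CHECK does not forbid NULL (a CHECK constraint passes when its expression is NULL) → nullable.
- grade_id: part of the PRIMARY KEY, which implies NOT NULL → not nullable.
- credits: no NOT NULL constraint applies → nullable.

name, score, building, capacity, weight, major, gpa, credits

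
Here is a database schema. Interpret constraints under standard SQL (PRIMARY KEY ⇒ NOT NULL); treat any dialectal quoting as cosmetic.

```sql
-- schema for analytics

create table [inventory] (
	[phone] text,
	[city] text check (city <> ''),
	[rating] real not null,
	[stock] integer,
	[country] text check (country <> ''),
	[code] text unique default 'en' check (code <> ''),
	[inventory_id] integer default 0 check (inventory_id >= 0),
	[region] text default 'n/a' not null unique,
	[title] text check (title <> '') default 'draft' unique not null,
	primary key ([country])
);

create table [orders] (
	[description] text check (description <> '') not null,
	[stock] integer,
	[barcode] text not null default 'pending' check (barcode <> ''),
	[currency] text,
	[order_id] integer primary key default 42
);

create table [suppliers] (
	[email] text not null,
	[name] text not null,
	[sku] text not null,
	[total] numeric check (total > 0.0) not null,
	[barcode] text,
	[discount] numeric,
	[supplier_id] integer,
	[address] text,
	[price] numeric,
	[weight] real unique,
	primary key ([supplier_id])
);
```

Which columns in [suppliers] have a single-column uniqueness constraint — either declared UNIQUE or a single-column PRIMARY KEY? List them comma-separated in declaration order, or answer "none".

- email: no UNIQUE or single-column PK constraint.
- name: no UNIQUE or single-column PK constraint.
- sku: no UNIQUE or single-column PK constraint.
- total: no UNIQUE or single-column PK constraint.
- barcode: no UNIQUE or single-column PK constraint.
- discount: no UNIQUE or single-column PK constraint.
- supplier_id: single-column PRIMARY KEY → unique.
- address: no UNIQUE or single-column PK constraint.
- price: no UNIQUE or single-column PK constraint.
- weight: declared UNIQUE → unique.

supplier_id, weight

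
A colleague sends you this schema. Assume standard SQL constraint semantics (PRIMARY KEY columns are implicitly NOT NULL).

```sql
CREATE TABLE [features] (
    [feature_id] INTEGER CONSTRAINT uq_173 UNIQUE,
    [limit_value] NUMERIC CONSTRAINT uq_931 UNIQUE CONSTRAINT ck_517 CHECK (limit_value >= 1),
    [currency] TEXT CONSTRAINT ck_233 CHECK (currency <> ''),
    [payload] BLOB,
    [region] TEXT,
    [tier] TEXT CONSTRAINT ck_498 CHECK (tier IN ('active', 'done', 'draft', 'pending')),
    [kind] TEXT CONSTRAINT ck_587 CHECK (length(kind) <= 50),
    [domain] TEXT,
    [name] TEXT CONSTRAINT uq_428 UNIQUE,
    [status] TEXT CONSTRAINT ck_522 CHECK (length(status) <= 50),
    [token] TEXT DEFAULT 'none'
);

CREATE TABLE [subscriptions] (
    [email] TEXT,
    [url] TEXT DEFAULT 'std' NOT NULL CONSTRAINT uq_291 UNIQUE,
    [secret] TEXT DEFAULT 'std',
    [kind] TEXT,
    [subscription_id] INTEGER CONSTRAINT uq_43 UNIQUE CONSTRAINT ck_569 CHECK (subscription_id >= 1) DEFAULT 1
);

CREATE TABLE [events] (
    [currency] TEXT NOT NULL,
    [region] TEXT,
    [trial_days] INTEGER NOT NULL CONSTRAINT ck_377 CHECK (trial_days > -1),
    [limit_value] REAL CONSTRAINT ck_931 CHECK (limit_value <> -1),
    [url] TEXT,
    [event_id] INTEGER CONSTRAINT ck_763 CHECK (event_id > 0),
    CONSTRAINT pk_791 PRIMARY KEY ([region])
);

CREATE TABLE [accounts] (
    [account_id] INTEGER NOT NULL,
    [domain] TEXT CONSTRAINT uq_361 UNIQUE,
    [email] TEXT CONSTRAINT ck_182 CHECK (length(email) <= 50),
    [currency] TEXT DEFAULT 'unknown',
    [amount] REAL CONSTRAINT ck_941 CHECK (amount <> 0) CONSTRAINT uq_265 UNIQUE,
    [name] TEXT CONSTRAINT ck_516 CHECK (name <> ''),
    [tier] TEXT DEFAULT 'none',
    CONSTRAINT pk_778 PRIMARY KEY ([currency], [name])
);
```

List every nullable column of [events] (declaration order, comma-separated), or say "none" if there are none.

limit_value, url, event_id

- currency: declared NOT NULL → not nullable.
- region: part of the PRIMARY KEY, which implies NOT NULL → not nullable.
- trial_days: declared NOT NULL → not nullable.
- limit_value: CHECK does not forbid NULL (a CHECK constraint passes when its expression is NULL) → nullable.
- url: no NOT NULL constraint applies → nullable.
- event_id: CHECK does not forbid NULL (a CHECK constraint passes when its expression is NULL) → nullable.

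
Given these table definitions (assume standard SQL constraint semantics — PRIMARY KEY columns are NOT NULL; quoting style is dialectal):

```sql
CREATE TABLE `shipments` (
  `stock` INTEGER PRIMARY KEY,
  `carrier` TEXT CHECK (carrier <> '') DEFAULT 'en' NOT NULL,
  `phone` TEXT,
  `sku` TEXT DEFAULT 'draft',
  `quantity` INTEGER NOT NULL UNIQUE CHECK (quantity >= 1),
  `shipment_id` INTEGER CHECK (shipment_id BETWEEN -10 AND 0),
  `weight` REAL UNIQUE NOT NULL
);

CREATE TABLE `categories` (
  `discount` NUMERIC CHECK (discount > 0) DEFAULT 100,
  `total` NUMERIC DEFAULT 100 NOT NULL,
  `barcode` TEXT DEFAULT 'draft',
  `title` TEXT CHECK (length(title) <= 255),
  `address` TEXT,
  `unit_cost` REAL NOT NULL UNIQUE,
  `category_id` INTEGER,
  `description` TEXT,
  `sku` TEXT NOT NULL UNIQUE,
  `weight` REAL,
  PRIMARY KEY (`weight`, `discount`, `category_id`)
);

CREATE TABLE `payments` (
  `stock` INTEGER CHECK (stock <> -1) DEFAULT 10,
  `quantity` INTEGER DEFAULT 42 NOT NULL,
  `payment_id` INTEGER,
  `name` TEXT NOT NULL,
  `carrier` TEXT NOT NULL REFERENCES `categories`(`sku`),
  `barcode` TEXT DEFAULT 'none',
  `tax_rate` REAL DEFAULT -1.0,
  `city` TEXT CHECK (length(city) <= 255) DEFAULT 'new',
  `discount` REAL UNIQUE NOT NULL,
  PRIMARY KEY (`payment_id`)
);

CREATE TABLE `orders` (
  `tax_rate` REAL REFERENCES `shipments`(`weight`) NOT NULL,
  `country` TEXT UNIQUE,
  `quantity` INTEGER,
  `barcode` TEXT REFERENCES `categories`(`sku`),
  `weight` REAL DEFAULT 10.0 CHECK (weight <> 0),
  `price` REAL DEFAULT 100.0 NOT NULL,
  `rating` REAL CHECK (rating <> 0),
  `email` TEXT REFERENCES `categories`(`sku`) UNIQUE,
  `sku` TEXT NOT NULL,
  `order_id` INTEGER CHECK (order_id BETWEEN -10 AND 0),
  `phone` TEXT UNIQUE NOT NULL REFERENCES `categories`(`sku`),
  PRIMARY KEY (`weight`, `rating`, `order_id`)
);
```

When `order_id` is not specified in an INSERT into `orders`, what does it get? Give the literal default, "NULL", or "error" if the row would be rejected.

error

order_id has no DEFAULT clause.
Omitting it would insert NULL, but it is part of the PRIMARY KEY, so the INSERT fails.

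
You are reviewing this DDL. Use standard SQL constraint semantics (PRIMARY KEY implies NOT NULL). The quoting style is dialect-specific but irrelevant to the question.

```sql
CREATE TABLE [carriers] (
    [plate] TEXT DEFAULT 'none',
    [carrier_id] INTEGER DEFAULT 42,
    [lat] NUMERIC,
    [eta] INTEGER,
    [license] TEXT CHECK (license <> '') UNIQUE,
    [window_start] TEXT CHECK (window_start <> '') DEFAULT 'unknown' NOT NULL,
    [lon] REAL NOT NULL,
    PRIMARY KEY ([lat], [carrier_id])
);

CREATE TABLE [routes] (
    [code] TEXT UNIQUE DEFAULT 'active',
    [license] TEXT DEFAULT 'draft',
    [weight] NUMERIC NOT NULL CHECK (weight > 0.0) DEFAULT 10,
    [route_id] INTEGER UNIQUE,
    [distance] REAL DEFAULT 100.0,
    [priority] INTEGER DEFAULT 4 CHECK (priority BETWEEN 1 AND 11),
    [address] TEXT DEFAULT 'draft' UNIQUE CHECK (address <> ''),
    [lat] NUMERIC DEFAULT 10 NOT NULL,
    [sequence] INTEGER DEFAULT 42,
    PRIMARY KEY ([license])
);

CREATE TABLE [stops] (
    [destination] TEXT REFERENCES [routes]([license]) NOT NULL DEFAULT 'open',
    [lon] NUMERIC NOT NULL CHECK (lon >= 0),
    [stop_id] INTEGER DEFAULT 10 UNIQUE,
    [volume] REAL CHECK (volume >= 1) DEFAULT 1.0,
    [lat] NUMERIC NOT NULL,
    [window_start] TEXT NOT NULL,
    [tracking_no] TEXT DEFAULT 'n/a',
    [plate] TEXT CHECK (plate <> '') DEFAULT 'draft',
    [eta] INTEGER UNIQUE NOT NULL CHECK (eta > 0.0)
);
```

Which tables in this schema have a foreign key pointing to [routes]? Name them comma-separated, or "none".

stops

- stops.destination references routes(license).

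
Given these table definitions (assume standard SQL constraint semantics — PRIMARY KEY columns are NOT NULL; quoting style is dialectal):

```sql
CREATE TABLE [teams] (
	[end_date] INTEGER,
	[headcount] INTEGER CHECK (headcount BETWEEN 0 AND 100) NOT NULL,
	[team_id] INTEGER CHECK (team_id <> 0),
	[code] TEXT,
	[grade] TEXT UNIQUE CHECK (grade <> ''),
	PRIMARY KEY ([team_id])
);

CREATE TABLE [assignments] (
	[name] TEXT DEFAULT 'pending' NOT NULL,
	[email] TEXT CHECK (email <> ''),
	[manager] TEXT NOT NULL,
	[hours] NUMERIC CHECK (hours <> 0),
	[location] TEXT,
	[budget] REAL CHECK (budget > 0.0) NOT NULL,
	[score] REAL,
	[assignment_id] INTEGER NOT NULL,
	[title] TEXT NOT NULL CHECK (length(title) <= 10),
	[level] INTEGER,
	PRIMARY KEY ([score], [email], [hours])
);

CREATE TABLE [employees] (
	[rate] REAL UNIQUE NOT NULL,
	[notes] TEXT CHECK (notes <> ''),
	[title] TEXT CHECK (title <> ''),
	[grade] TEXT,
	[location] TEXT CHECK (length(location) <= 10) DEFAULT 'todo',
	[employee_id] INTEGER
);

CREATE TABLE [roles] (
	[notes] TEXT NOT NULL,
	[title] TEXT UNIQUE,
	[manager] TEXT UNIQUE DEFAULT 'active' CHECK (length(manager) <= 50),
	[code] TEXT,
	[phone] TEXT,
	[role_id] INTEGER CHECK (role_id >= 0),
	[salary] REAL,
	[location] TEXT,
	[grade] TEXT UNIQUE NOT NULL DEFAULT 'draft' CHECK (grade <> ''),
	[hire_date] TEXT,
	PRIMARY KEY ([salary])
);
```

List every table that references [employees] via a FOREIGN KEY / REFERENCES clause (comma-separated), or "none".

none

No REFERENCES clause anywhere in the schema names employees.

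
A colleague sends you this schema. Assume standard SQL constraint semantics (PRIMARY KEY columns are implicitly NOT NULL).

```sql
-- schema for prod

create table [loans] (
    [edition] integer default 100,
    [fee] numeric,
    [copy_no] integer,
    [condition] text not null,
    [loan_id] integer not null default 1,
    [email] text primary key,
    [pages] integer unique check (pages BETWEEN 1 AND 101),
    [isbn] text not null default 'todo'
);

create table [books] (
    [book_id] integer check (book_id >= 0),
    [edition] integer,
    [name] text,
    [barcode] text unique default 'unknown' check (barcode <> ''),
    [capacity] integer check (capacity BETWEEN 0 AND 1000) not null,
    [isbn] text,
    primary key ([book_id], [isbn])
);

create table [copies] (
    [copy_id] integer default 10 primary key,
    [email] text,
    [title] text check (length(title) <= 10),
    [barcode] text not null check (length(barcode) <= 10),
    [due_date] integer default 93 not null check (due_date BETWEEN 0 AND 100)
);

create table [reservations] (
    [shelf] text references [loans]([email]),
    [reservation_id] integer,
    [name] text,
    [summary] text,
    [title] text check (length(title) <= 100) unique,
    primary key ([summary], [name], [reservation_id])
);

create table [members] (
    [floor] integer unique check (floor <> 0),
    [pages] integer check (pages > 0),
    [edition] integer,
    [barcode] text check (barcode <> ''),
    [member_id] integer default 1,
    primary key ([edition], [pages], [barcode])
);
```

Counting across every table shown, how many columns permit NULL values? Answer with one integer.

loans: 4 nullable (edition, fee, copy_no, pages — PK (email) and explicit NOT NULL columns excluded).
books: 3 nullable (edition, name, barcode — PK (book_id, isbn) and explicit NOT NULL columns excluded).
copies: 2 nullable (email, title — PK (copy_id) and explicit NOT NULL columns excluded).
reservations: 2 nullable (shelf, title — PK (summary, name, reservation_id) and explicit NOT NULL columns excluded).
members: 2 nullable (floor, member_id — PK (edition, pages, barcode) and explicit NOT NULL columns excluded).
Total: 4 + 3 + 2 + 2 + 2 = 13.

13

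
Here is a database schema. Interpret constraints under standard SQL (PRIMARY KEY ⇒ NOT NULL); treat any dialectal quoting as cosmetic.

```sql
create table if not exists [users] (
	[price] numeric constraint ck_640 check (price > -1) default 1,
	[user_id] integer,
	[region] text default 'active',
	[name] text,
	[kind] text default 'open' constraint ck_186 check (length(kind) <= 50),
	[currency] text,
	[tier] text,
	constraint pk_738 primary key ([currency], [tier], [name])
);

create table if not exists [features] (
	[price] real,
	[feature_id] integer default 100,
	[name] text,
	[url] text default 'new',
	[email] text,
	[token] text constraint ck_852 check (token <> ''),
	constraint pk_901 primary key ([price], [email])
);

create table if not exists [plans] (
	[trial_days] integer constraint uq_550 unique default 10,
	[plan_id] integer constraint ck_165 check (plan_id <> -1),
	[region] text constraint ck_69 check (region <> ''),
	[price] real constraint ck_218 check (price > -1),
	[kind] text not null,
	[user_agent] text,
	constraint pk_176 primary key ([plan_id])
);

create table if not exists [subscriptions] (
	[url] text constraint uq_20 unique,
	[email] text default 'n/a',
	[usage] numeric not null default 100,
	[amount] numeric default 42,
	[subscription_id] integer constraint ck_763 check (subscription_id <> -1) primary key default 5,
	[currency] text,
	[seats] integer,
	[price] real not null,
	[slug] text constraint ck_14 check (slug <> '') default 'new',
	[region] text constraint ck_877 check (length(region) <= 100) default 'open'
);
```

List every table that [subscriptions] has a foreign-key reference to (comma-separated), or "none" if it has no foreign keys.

No column in subscriptions has a REFERENCES clause.

none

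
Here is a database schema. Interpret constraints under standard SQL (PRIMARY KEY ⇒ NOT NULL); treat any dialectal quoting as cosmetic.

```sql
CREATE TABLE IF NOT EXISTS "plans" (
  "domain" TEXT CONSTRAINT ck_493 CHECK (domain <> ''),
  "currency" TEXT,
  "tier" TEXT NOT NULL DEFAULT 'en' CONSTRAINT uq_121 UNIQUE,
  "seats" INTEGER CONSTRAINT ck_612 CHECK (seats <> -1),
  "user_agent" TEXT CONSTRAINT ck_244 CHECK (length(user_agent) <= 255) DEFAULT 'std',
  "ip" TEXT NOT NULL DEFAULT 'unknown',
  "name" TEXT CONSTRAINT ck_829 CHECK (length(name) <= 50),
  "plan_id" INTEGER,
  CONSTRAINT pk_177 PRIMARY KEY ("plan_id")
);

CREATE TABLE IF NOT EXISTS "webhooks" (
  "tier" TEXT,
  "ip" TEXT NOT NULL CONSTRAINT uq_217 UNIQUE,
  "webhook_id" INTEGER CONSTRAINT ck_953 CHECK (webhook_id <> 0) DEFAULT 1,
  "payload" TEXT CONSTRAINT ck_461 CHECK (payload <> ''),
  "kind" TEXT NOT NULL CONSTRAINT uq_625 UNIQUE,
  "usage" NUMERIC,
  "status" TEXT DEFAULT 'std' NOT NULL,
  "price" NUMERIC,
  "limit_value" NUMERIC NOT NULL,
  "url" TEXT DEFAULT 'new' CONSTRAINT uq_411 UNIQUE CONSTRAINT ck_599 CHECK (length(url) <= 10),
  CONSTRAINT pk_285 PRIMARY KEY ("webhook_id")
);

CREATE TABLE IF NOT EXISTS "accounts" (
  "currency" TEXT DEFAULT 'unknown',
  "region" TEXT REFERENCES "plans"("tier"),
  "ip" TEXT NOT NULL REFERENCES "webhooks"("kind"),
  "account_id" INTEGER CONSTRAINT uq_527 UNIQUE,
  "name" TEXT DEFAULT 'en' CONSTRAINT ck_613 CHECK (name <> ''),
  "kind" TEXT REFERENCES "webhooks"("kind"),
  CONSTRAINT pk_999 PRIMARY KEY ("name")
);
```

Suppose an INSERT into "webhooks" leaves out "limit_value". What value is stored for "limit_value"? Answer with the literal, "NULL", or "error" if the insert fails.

error

limit_value has no DEFAULT clause.
Omitting it would insert NULL, but it is declared NOT NULL, so the INSERT fails.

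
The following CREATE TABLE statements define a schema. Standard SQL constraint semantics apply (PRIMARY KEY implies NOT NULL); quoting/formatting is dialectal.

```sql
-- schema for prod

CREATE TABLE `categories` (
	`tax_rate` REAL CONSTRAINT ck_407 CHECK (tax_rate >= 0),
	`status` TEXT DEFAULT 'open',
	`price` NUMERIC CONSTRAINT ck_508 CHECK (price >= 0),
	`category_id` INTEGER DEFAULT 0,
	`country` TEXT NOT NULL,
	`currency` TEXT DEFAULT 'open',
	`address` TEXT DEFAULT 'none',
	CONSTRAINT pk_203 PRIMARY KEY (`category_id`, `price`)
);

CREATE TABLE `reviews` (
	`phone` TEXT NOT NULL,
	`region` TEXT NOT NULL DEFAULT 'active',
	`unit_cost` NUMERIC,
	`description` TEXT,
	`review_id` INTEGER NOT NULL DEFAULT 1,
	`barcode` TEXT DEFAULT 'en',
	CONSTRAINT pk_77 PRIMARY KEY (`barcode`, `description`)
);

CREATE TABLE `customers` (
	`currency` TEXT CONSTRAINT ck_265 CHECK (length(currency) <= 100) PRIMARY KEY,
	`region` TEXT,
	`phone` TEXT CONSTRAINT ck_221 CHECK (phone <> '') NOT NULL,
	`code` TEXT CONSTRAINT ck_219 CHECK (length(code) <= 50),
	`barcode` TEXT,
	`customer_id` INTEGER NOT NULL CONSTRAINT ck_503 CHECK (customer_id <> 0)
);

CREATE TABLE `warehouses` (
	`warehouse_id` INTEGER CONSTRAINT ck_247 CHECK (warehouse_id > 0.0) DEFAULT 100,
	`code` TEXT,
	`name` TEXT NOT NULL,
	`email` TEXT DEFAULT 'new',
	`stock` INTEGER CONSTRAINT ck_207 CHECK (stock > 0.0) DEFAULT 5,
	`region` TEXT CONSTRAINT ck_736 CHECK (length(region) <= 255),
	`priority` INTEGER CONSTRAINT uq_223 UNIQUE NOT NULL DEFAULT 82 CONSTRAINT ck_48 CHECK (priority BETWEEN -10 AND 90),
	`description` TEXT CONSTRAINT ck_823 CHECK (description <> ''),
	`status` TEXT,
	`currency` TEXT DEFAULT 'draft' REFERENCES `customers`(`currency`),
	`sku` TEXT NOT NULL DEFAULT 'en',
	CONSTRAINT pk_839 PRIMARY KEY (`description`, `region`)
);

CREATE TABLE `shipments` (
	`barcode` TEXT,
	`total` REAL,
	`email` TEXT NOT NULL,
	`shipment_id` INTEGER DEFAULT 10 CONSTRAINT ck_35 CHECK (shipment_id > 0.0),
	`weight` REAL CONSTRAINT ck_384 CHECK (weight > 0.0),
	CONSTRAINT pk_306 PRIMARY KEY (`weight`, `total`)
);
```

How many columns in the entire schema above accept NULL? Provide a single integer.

16

categories: 4 nullable (tax_rate, status, currency, address — PK (category_id, price) and explicit NOT NULL columns excluded).
reviews: 1 nullable (unit_cost — PK (barcode, description) and explicit NOT NULL columns excluded).
customers: 3 nullable (region, code, barcode — PK (currency) and explicit NOT NULL columns excluded).
warehouses: 6 nullable (warehouse_id, code, email, stock, status, currency — PK (description, region) and explicit NOT NULL columns excluded).
shipments: 2 nullable (barcode, shipment_id — PK (weight, total) and explicit NOT NULL columns excluded).
Total: 4 + 1 + 3 + 6 + 2 = 16.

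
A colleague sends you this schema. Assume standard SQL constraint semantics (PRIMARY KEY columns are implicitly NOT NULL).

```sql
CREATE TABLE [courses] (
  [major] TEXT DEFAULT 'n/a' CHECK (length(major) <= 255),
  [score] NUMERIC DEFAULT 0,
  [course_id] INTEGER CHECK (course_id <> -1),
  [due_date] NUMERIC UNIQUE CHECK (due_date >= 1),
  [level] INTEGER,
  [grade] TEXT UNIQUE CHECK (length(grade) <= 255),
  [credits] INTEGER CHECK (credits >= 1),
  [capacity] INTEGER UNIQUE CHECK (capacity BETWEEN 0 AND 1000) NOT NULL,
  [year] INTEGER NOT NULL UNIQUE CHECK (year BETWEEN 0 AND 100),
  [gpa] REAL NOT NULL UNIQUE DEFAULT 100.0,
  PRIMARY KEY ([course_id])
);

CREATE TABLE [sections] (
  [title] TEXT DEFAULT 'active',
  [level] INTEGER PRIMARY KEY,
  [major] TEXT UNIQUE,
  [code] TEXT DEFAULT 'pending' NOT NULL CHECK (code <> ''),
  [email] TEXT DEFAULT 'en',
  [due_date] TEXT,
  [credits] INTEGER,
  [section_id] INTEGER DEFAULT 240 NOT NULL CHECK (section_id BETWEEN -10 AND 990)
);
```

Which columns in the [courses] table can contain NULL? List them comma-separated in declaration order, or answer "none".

major, score, due_date, level, grade, credits

- major: CHECK does not forbid NULL (a CHECK constraint passes when its expression is NULL) → nullable.
- score: DEFAULT only fills an omitted column; an explicit NULL is still allowed → nullable.
- course_id: part of the PRIMARY KEY, which implies NOT NULL → not nullable.
- due_date: CHECK does not forbid NULL (a CHECK constraint passes when its expression is NULL) → nullable.
- level: no NOT NULL constraint applies → nullable.
- grade: CHECK does not forbid NULL (a CHECK constraint passes when its expression is NULL) → nullable.
- credits: CHECK does not forbid NULL (a CHECK constraint passes when its expression is NULL) → nullable.
- capacity: declared NOT NULL → not nullable.
- year: declared NOT NULL → not nullable.
- gpa: declared NOT NULL → not nullable.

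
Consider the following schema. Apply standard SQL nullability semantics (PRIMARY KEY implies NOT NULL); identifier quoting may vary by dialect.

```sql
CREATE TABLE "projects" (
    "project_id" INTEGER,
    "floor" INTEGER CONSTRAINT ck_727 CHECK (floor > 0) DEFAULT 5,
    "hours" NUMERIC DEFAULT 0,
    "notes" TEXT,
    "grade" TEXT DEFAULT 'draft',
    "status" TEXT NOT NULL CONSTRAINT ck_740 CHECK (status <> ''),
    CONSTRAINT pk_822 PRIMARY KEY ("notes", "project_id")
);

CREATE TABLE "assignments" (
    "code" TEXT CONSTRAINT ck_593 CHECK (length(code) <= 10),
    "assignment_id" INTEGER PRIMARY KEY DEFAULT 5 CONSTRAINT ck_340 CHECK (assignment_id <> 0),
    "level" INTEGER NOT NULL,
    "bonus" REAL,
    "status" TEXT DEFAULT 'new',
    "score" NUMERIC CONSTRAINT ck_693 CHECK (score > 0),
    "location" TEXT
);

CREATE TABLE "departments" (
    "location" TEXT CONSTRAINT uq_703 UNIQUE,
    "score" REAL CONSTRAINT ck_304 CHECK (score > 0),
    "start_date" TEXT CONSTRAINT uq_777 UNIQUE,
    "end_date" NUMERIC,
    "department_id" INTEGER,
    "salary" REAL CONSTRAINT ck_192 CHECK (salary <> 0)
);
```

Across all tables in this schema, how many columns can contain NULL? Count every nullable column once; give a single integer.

14

projects: 3 nullable (floor, hours, grade — PK (notes, project_id) and explicit NOT NULL columns excluded).
assignments: 5 nullable (code, bonus, status, score, location — PK (assignment_id) and explicit NOT NULL columns excluded).
departments: 6 nullable (location, score, start_date, end_date, department_id, salary — PK none and explicit NOT NULL columns excluded).
Total: 3 + 5 + 6 = 14.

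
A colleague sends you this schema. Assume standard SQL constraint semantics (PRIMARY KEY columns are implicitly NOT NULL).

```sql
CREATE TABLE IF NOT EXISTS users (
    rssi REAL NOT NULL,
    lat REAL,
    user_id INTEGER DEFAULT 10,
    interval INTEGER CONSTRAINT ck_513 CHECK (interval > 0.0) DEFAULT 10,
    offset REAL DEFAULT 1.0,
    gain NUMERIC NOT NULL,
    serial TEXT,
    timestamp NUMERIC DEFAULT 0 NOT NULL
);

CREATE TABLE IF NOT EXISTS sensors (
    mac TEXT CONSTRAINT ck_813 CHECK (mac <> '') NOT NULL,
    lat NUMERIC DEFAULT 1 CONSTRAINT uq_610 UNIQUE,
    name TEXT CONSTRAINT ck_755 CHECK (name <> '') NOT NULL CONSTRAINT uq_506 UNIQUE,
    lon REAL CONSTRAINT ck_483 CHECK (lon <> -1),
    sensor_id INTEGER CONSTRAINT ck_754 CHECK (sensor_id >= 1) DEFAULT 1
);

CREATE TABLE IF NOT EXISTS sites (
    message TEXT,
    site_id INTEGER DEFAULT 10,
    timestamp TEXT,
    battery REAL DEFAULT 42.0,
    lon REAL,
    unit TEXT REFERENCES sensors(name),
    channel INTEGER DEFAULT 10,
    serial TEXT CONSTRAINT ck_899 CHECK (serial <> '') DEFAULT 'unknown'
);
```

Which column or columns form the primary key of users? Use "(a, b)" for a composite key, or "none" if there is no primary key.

No column is declared PRIMARY KEY inline, and there is no table-level PRIMARY KEY clause in users.

none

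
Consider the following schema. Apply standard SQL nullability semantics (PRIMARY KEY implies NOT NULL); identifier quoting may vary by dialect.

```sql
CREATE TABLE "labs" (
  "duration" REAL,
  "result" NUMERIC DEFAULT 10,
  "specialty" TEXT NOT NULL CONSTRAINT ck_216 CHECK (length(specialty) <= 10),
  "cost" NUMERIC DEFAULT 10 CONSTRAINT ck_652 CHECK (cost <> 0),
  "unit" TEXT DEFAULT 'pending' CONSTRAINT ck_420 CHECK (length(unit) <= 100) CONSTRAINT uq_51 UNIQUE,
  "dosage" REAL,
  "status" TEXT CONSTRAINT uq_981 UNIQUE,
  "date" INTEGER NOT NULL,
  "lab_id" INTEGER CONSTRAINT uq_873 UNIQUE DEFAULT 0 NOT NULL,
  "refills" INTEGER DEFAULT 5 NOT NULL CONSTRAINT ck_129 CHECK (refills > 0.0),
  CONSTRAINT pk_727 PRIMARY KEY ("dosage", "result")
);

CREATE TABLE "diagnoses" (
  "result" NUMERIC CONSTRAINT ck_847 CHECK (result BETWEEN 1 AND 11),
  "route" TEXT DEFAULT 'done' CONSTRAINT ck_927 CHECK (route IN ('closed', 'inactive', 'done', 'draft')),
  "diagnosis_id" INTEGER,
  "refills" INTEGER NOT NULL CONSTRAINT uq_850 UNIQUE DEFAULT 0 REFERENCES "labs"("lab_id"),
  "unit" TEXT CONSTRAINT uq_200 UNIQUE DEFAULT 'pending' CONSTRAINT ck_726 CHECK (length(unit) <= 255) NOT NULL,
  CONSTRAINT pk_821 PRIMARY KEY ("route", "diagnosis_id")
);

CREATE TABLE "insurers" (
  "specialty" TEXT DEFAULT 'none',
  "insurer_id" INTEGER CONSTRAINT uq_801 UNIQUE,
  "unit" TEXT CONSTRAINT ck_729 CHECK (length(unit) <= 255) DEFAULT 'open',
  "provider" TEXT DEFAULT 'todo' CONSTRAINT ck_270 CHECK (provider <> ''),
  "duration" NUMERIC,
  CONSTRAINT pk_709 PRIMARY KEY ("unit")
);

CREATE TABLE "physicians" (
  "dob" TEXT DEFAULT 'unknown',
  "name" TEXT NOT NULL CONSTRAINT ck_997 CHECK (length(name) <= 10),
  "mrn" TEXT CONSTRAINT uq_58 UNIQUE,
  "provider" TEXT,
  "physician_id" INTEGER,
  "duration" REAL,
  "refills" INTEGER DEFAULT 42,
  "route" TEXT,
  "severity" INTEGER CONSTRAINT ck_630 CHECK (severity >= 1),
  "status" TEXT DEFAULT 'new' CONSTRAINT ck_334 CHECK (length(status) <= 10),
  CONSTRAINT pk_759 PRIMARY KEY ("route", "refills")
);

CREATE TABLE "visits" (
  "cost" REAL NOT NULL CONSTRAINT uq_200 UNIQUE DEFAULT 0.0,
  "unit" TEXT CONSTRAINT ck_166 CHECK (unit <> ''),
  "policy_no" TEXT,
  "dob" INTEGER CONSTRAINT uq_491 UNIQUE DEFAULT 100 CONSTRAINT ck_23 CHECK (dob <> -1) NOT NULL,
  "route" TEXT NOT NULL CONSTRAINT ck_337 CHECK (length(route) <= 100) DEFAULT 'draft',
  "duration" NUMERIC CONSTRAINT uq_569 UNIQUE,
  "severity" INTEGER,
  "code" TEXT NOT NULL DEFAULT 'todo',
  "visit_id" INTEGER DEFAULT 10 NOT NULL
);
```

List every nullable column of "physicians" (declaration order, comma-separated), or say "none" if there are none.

dob, mrn, provider, physician_id, duration, severity, status

- dob: DEFAULT only fills an omitted column; an explicit NULL is still allowed → nullable.
- name: declared NOT NULL → not nullable.
- mrn: UNIQUE does not imply NOT NULL → nullable.
- provider: no NOT NULL constraint applies → nullable.
- physician_id: no NOT NULL constraint applies → nullable.
- duration: no NOT NULL constraint applies → nullable.
- refills: part of the PRIMARY KEY, which implies NOT NULL → not nullable.
- route: part of the PRIMARY KEY, which implies NOT NULL → not nullable.
- severity: CHECK does not forbid NULL (a CHECK constraint passes when its expression is NULL) → nullable.
- status: CHECK does not forbid NULL (a CHECK constraint passes when its expression is NULL) → nullable.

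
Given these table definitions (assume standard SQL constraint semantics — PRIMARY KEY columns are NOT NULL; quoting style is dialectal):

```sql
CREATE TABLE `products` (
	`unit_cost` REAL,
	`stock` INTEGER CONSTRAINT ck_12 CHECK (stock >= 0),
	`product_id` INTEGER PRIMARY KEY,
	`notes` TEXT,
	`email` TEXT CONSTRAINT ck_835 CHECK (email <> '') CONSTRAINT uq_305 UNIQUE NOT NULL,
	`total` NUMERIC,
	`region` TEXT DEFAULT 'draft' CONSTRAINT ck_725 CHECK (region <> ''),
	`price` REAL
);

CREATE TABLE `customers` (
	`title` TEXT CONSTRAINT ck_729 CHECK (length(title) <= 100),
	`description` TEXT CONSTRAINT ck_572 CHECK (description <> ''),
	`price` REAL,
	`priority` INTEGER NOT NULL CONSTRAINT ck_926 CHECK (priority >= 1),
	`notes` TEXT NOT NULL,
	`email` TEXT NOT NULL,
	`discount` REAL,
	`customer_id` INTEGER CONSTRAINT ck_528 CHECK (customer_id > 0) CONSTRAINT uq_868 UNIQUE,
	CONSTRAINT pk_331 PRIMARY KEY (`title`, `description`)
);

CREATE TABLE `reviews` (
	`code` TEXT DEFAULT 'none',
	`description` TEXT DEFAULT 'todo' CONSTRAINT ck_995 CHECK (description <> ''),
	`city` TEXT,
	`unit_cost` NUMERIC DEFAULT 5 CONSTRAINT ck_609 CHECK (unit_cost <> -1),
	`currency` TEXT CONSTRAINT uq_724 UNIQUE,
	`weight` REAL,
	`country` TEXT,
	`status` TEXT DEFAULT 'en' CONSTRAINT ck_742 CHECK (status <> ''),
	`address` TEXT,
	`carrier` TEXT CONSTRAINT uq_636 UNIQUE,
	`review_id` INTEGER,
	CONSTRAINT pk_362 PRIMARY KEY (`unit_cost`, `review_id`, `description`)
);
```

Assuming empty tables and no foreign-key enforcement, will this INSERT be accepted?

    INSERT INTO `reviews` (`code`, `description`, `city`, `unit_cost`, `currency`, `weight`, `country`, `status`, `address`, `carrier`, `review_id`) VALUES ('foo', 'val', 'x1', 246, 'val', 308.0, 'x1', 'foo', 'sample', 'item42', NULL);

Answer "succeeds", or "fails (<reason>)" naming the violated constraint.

review_id is explicitly set to NULL, but review_id is part of the PRIMARY KEY (implied NOT NULL).

fails (NOT NULL on review_id)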